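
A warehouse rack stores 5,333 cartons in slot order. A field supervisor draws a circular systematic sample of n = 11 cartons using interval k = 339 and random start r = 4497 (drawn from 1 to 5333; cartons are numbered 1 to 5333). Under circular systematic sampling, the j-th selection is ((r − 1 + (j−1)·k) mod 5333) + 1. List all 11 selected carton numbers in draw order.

4497, 4836, 5175, 181, 520, 859, 1198, 1537, 1876, 2215, 2554

Selection 1: 4497
Selection 2: 4497 + 339 = 4836
Selection 3: 4836 + 339 = 5175
Selection 4: 5175 + 339 = 5514 → 5514 − 5333 = 181
Selection 5: 181 + 339 = 520
Selection 6: 520 + 339 = 859
Selection 7: 859 + 339 = 1198
Selection 8: 1198 + 339 = 1537
Selection 9: 1537 + 339 = 1876
Selection 10: 1876 + 339 = 2215
Selection 11: 2215 + 339 = 2554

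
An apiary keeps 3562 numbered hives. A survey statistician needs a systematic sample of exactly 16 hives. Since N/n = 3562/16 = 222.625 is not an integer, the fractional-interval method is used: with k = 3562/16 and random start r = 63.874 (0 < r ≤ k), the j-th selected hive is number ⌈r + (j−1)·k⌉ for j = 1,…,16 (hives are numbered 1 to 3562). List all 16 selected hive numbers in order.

64, 287, 510, 732, 955, 1177, 1400, 1623, 1845, 2068, 2291, 2513, 2736, 2958, 3181, 3404

j=1: r + 0k = 63.874 → ⌈·⌉ = 64
j=2: r + 1k = 286.499 → ⌈·⌉ = 287
j=3: r + 2k = 509.124 → ⌈·⌉ = 510
j=4: r + 3k = 731.749 → ⌈·⌉ = 732
j=5: r + 4k = 954.374 → ⌈·⌉ = 955
j=6: r + 5k = 1176.999 → ⌈·⌉ = 1177
j=7: r + 6k = 1399.624 → ⌈·⌉ = 1400
j=8: r + 7k = 1622.249 → ⌈·⌉ = 1623
j=9: r + 8k = 1844.874 → ⌈·⌉ = 1845
j=10: r + 9k = 2067.499 → ⌈·⌉ = 2068
j=11: r + 10k = 2290.124 → ⌈·⌉ = 2291
j=12: r + 11k = 2512.749 → ⌈·⌉ = 2513
j=13: r + 12k = 2735.374 → ⌈·⌉ = 2736
j=14: r + 13k = 2957.999 → ⌈·⌉ = 2958
j=15: r + 14k = 3180.624 → ⌈·⌉ = 3181
j=16: r + 15k = 3403.249 → ⌈·⌉ = 3404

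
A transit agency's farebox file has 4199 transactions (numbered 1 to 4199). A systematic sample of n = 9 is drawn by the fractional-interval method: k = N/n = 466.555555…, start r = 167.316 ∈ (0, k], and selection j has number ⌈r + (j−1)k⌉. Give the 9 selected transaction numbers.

168, 634, 1101, 1567, 2034, 2501, 2967, 3434, 3900

j=1: r + 0k = 167.316 → ⌈·⌉ = 168
j=2: r + 1k = 633.871555… → ⌈·⌉ = 634
j=3: r + 2k = 1100.427111… → ⌈·⌉ = 1101
j=4: r + 3k = 1566.982666… → ⌈·⌉ = 1567
j=5: r + 4k = 2033.538222… → ⌈·⌉ = 2034
j=6: r + 5k = 2500.093777… → ⌈·⌉ = 2501
j=7: r + 6k = 2966.649333… → ⌈·⌉ = 2967
j=8: r + 7k = 3433.204888… → ⌈·⌉ = 3434
j=9: r + 8k = 3899.760444… → ⌈·⌉ = 3900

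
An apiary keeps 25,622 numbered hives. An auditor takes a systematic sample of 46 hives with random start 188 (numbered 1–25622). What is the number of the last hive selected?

25253

k = 25622/46 = 557
46th selection = r + (46−1)·k = 188 + 45×557 = 188 + 25065 = 25253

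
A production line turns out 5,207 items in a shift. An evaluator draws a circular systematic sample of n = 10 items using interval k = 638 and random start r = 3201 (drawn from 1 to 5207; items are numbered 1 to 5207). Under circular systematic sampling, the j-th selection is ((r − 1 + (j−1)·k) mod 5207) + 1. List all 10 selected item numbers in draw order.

3201, 3839, 4477, 5115, 546, 1184, 1822, 2460, 3098, 3736

Selection 1: 3201
Selection 2: 3201 + 638 = 3839
Selection 3: 3839 + 638 = 4477
Selection 4: 4477 + 638 = 5115
Selection 5: 5115 + 638 = 5753 → 5753 − 5207 = 546
Selection 6: 546 + 638 = 1184
Selection 7: 1184 + 638 = 1822
Selection 8: 1822 + 638 = 2460
Selection 9: 2460 + 638 = 3098
Selection 10: 3098 + 638 = 3736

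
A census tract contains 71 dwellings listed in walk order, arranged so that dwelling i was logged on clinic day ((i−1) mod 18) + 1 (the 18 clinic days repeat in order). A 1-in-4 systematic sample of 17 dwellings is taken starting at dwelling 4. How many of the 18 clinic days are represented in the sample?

Consecutive selections differ by k = 4, so their clinic day numbers differ by 4 mod 18 = 4.
gcd(4, 18) = 2, so the sample visits 18/2 = 9 distinct residues mod 18.
Start 4 is clinic day 4; the clinic days hit are 2, 4, 6, 8, 10, 12, 14, 16, 18.

9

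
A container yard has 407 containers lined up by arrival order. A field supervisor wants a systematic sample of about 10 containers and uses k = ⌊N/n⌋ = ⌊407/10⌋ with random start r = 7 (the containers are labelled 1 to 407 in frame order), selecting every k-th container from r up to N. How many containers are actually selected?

k = ⌊407/10⌋ = 40
Achieved size = ⌊(407 − 7)/40⌋ + 1 = ⌊400/40⌋ + 1 = 10 + 1 = 11
(last selection: 7 + 10×40 = 407 ≤ 407; next would be 447 > 407)

11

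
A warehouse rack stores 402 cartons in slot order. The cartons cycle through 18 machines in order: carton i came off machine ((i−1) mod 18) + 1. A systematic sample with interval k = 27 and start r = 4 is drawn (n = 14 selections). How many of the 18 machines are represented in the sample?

2

Consecutive selections differ by k = 27, so their machine numbers differ by 27 mod 18 = 9.
gcd(27, 18) = 9, so the sample visits 18/9 = 2 distinct residues mod 18.
Start 4 is machine 4; the machines hit are 4, 13.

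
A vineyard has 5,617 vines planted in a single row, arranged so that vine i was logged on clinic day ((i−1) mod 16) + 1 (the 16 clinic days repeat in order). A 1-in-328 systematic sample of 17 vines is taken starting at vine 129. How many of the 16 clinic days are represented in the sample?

2

Consecutive selections differ by k = 328, so their clinic day numbers differ by 328 mod 16 = 8.
gcd(328, 16) = 8, so the sample visits 16/8 = 2 distinct residues mod 16.
Start 129 is clinic day 1; the clinic days hit are 1, 9.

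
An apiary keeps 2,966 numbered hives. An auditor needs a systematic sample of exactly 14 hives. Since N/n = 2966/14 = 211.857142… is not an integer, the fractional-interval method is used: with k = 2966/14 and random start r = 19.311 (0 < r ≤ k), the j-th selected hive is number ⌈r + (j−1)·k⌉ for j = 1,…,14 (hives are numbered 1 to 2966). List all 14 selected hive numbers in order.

20, 232, 444, 655, 867, 1079, 1291, 1503, 1715, 1927, 2138, 2350, 2562, 2774

j=1: r + 0k = 19.311 → ⌈·⌉ = 20
j=2: r + 1k = 231.168142… → ⌈·⌉ = 232
j=3: r + 2k = 443.025285… → ⌈·⌉ = 444
j=4: r + 3k = 654.882428… → ⌈·⌉ = 655
j=5: r + 4k = 866.739571… → ⌈·⌉ = 867
j=6: r + 5k = 1078.596714… → ⌈·⌉ = 1079
j=7: r + 6k = 1290.453857… → ⌈·⌉ = 1291
j=8: r + 7k = 1502.311 → ⌈·⌉ = 1503
j=9: r + 8k = 1714.168142… → ⌈·⌉ = 1715
j=10: r + 9k = 1926.025285… → ⌈·⌉ = 1927
j=11: r + 10k = 2137.882428… → ⌈·⌉ = 2138
j=12: r + 11k = 2349.739571… → ⌈·⌉ = 2350
j=13: r + 12k = 2561.596714… → ⌈·⌉ = 2562
j=14: r + 13k = 2773.453857… → ⌈·⌉ = 2774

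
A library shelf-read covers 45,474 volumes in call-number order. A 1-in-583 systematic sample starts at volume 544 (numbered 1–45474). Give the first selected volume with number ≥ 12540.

k = 583
Steps past start: ⌈(12540 − 544)/583⌉ = ⌈11996/583⌉ = 21
Selected volume: 544 + 21×583 = 12787

12787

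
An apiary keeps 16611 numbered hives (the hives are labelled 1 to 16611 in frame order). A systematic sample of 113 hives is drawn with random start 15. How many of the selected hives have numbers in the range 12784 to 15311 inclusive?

18

k = 16611/113 = 147
First selection ≥ 12784: 15 + ⌈(12784−15)/147⌉·147 = 15 + 87×147 = 12804
Last selection ≤ 15311: 15 + ⌊(15311−15)/147⌋·147 = 15 + 104×147 = 15303
Count = 104 − 87 + 1 = 18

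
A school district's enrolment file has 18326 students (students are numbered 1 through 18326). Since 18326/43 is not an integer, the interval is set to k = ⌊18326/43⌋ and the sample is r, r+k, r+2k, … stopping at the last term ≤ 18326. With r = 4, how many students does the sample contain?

44

k = ⌊18326/43⌋ = 426
Achieved size = ⌊(18326 − 4)/426⌋ + 1 = ⌊18322/426⌋ + 1 = 43 + 1 = 44
(last selection: 4 + 43×426 = 18322 ≤ 18326; next would be 18748 > 18326)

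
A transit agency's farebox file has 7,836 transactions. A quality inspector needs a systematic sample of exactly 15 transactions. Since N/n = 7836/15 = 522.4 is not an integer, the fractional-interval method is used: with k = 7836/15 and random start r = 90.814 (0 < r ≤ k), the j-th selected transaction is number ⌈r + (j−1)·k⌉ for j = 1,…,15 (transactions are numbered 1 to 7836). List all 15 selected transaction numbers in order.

91, 614, 1136, 1659, 2181, 2703, 3226, 3748, 4271, 4793, 5315, 5838, 6360, 6883, 7405

j=1: r + 0k = 90.814 → ⌈·⌉ = 91
j=2: r + 1k = 613.214 → ⌈·⌉ = 614
j=3: r + 2k = 1135.614 → ⌈·⌉ = 1136
j=4: r + 3k = 1658.014 → ⌈·⌉ = 1659
j=5: r + 4k = 2180.414 → ⌈·⌉ = 2181
j=6: r + 5k = 2702.814 → ⌈·⌉ = 2703
j=7: r + 6k = 3225.214 → ⌈·⌉ = 3226
j=8: r + 7k = 3747.614 → ⌈·⌉ = 3748
j=9: r + 8k = 4270.014 → ⌈·⌉ = 4271
j=10: r + 9k = 4792.414 → ⌈·⌉ = 4793
j=11: r + 10k = 5314.814 → ⌈·⌉ = 5315
j=12: r + 11k = 5837.214 → ⌈·⌉ = 5838
j=13: r + 12k = 6359.614 → ⌈·⌉ = 6360
j=14: r + 13k = 6882.014 → ⌈·⌉ = 6883
j=15: r + 14k = 7404.414 → ⌈·⌉ = 7405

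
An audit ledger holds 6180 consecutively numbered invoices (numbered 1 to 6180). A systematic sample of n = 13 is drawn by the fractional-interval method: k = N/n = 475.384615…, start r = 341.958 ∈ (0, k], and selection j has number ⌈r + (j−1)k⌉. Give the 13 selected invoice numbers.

j=1: r + 0k = 341.958 → ⌈·⌉ = 342
j=2: r + 1k = 817.342615… → ⌈·⌉ = 818
j=3: r + 2k = 1292.727230… → ⌈·⌉ = 1293
j=4: r + 3k = 1768.111846… → ⌈·⌉ = 1769
j=5: r + 4k = 2243.496461… → ⌈·⌉ = 2244
j=6: r + 5k = 2718.881076… → ⌈·⌉ = 2719
j=7: r + 6k = 3194.265692… → ⌈·⌉ = 3195
j=8: r + 7k = 3669.650307… → ⌈·⌉ = 3670
j=9: r + 8k = 4145.034923… → ⌈·⌉ = 4146
j=10: r + 9k = 4620.419538… → ⌈·⌉ = 4621
j=11: r + 10k = 5095.804153… → ⌈·⌉ = 5096
j=12: r + 11k = 5571.188769… → ⌈·⌉ = 5572
j=13: r + 12k = 6046.573384… → ⌈·⌉ = 6047

342, 818, 1293, 1769, 2244, 2719, 3195, 3670, 4146, 4621, 5096, 5572, 6047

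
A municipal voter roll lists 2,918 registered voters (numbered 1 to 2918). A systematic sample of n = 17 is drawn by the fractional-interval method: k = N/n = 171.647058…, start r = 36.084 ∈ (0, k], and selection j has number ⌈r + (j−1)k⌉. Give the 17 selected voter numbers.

37, 208, 380, 552, 723, 895, 1066, 1238, 1410, 1581, 1753, 1925, 2096, 2268, 2440, 2611, 2783

j=1: r + 0k = 36.084 → ⌈·⌉ = 37
j=2: r + 1k = 207.731058… → ⌈·⌉ = 208
j=3: r + 2k = 379.378117… → ⌈·⌉ = 380
j=4: r + 3k = 551.025176… → ⌈·⌉ = 552
j=5: r + 4k = 722.672235… → ⌈·⌉ = 723
j=6: r + 5k = 894.319294… → ⌈·⌉ = 895
j=7: r + 6k = 1065.966352… → ⌈·⌉ = 1066
j=8: r + 7k = 1237.613411… → ⌈·⌉ = 1238
j=9: r + 8k = 1409.260470… → ⌈·⌉ = 1410
j=10: r + 9k = 1580.907529… → ⌈·⌉ = 1581
j=11: r + 10k = 1752.554588… → ⌈·⌉ = 1753
j=12: r + 11k = 1924.201647… → ⌈·⌉ = 1925
j=13: r + 12k = 2095.848705… → ⌈·⌉ = 2096
j=14: r + 13k = 2267.495764… → ⌈·⌉ = 2268
j=15: r + 14k = 2439.142823… → ⌈·⌉ = 2440
j=16: r + 15k = 2610.789882… → ⌈·⌉ = 2611
j=17: r + 16k = 2782.436941… → ⌈·⌉ = 2783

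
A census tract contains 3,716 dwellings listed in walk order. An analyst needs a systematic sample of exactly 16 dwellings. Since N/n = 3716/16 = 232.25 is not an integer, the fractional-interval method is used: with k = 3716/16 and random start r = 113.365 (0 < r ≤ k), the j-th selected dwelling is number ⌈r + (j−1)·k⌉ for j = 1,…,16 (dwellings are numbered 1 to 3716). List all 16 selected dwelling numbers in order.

114, 346, 578, 811, 1043, 1275, 1507, 1740, 1972, 2204, 2436, 2669, 2901, 3133, 3365, 3598

j=1: r + 0k = 113.365 → ⌈·⌉ = 114
j=2: r + 1k = 345.615 → ⌈·⌉ = 346
j=3: r + 2k = 577.865 → ⌈·⌉ = 578
j=4: r + 3k = 810.115 → ⌈·⌉ = 811
j=5: r + 4k = 1042.365 → ⌈·⌉ = 1043
j=6: r + 5k = 1274.615 → ⌈·⌉ = 1275
j=7: r + 6k = 1506.865 → ⌈·⌉ = 1507
j=8: r + 7k = 1739.115 → ⌈·⌉ = 1740
j=9: r + 8k = 1971.365 → ⌈·⌉ = 1972
j=10: r + 9k = 2203.615 → ⌈·⌉ = 2204
j=11: r + 10k = 2435.865 → ⌈·⌉ = 2436
j=12: r + 11k = 2668.115 → ⌈·⌉ = 2669
j=13: r + 12k = 2900.365 → ⌈·⌉ = 2901
j=14: r + 13k = 3132.615 → ⌈·⌉ = 3133
j=15: r + 14k = 3364.865 → ⌈·⌉ = 3365
j=16: r + 15k = 3597.115 → ⌈·⌉ = 3598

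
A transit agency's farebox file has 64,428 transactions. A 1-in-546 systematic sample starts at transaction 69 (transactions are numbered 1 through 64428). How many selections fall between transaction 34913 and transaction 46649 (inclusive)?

k = 546
First selection ≥ 34913: 69 + ⌈(34913−69)/546⌉·546 = 69 + 64×546 = 35013
Last selection ≤ 46649: 69 + ⌊(46649−69)/546⌋·546 = 69 + 85×546 = 46479
Count = 85 − 64 + 1 = 22

22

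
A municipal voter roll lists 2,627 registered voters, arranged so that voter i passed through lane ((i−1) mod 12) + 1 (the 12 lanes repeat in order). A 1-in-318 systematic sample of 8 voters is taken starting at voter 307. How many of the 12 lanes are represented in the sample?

Consecutive selections differ by k = 318, so their lane numbers differ by 318 mod 12 = 6.
gcd(318, 12) = 6, so the sample visits 12/6 = 2 distinct residues mod 12.
Start 307 is lane 7; the lanes hit are 1, 7.

2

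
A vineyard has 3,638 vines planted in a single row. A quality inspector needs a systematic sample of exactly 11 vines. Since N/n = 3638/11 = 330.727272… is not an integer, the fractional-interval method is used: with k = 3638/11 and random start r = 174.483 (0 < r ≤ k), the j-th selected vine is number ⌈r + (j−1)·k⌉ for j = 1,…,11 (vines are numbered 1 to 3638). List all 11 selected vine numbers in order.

175, 506, 836, 1167, 1498, 1829, 2159, 2490, 2821, 3152, 3482

j=1: r + 0k = 174.483 → ⌈·⌉ = 175
j=2: r + 1k = 505.210272… → ⌈·⌉ = 506
j=3: r + 2k = 835.937545… → ⌈·⌉ = 836
j=4: r + 3k = 1166.664818… → ⌈·⌉ = 1167
j=5: r + 4k = 1497.392090… → ⌈·⌉ = 1498
j=6: r + 5k = 1828.119363… → ⌈·⌉ = 1829
j=7: r + 6k = 2158.846636… → ⌈·⌉ = 2159
j=8: r + 7k = 2489.573909… → ⌈·⌉ = 2490
j=9: r + 8k = 2820.301181… → ⌈·⌉ = 2821
j=10: r + 9k = 3151.028454… → ⌈·⌉ = 3152
j=11: r + 10k = 3481.755727… → ⌈·⌉ = 3482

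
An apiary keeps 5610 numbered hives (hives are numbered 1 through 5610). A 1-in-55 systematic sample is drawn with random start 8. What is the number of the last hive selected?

k = 55
102nd selection = r + (102−1)·k = 8 + 101×55 = 8 + 5555 = 5563

5563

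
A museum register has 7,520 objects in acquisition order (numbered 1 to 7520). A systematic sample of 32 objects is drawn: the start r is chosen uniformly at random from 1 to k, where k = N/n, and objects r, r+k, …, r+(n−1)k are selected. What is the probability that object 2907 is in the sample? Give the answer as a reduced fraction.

1/235

k = 7520/32 = 235.
Object 2907 is selected iff r ≡ 2907 (mod 235); exactly one such r in {1,…,235}.
Inclusion probability = 1/235.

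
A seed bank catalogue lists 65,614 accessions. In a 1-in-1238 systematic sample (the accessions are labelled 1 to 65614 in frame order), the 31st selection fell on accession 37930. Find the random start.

790

k = 1238
r = 37930 − (31−1)×1238 = 37930 − 37140 = 790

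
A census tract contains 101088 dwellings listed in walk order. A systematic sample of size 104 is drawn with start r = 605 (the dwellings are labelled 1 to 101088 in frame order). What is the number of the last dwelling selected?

k = 101088/104 = 972
104th selection = r + (104−1)·k = 605 + 103×972 = 605 + 100116 = 100721

100721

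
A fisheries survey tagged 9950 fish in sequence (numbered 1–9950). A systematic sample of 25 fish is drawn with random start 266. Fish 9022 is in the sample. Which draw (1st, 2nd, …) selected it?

23

k = 9950/25 = 398
position = (9022 − 266)/398 + 1 = 8756/398 + 1 = 22 + 1 = 23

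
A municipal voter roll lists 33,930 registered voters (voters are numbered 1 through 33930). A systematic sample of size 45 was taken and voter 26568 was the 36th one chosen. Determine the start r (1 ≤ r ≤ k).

k = 33930/45 = 754
r = 26568 − (36−1)×754 = 26568 − 26390 = 178

178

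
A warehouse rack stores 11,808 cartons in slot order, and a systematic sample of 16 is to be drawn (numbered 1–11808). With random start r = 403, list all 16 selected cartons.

k = N/n = 11808/16 = 738
carton 1: 403
carton 2: 403 + 738 = 1141
carton 3: 1141 + 738 = 1879
carton 4: 1879 + 738 = 2617
carton 5: 2617 + 738 = 3355
carton 6: 3355 + 738 = 4093
carton 7: 4093 + 738 = 4831
carton 8: 4831 + 738 = 5569
carton 9: 5569 + 738 = 6307
carton 10: 6307 + 738 = 7045
carton 11: 7045 + 738 = 7783
carton 12: 7783 + 738 = 8521
carton 13: 8521 + 738 = 9259
carton 14: 9259 + 738 = 9997
carton 15: 9997 + 738 = 10735
carton 16: 10735 + 738 = 11473

403, 1141, 1879, 2617, 3355, 4093, 4831, 5569, 6307, 7045, 7783, 8521, 9259, 9997, 10735, 11473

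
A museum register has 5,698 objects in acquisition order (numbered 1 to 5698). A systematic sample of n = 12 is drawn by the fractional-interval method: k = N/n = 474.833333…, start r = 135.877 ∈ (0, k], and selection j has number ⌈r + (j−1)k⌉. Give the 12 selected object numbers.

136, 611, 1086, 1561, 2036, 2511, 2985, 3460, 3935, 4410, 4885, 5360

j=1: r + 0k = 135.877 → ⌈·⌉ = 136
j=2: r + 1k = 610.710333… → ⌈·⌉ = 611
j=3: r + 2k = 1085.543666… → ⌈·⌉ = 1086
j=4: r + 3k = 1560.377 → ⌈·⌉ = 1561
j=5: r + 4k = 2035.210333… → ⌈·⌉ = 2036
j=6: r + 5k = 2510.043666… → ⌈·⌉ = 2511
j=7: r + 6k = 2984.877 → ⌈·⌉ = 2985
j=8: r + 7k = 3459.710333… → ⌈·⌉ = 3460
j=9: r + 8k = 3934.543666… → ⌈·⌉ = 3935
j=10: r + 9k = 4409.377 → ⌈·⌉ = 4410
j=11: r + 10k = 4884.210333… → ⌈·⌉ = 4885
j=12: r + 11k = 5359.043666… → ⌈·⌉ = 5360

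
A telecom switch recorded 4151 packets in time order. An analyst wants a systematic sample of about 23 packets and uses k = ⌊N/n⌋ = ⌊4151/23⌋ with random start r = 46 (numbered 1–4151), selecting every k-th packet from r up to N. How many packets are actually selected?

k = ⌊4151/23⌋ = 180
Achieved size = ⌊(4151 − 46)/180⌋ + 1 = ⌊4105/180⌋ + 1 = 22 + 1 = 23
(last selection: 46 + 22×180 = 4006 ≤ 4151; next would be 4186 > 4151)

23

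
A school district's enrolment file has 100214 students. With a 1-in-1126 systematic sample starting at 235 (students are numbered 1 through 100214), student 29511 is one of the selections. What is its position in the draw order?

k = 1126
position = (29511 − 235)/1126 + 1 = 29276/1126 + 1 = 26 + 1 = 27

27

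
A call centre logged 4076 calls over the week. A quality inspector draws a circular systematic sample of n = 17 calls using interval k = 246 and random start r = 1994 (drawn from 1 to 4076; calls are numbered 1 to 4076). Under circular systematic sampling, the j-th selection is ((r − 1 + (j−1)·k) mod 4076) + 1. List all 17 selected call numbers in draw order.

1994, 2240, 2486, 2732, 2978, 3224, 3470, 3716, 3962, 132, 378, 624, 870, 1116, 1362, 1608, 1854

Selection 1: 1994
Selection 2: 1994 + 246 = 2240
Selection 3: 2240 + 246 = 2486
Selection 4: 2486 + 246 = 2732
Selection 5: 2732 + 246 = 2978
Selection 6: 2978 + 246 = 3224
Selection 7: 3224 + 246 = 3470
Selection 8: 3470 + 246 = 3716
Selection 9: 3716 + 246 = 3962
Selection 10: 3962 + 246 = 4208 → 4208 − 4076 = 132
Selection 11: 132 + 246 = 378
Selection 12: 378 + 246 = 624
Selection 13: 624 + 246 = 870
Selection 14: 870 + 246 = 1116
Selection 15: 1116 + 246 = 1362
Selection 16: 1362 + 246 = 1608
Selection 17: 1608 + 246 = 1854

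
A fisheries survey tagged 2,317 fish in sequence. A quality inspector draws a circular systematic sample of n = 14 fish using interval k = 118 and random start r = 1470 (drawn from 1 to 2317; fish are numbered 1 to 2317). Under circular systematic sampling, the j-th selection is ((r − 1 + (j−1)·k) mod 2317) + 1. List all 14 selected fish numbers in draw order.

Selection 1: 1470
Selection 2: 1470 + 118 = 1588
Selection 3: 1588 + 118 = 1706
Selection 4: 1706 + 118 = 1824
Selection 5: 1824 + 118 = 1942
Selection 6: 1942 + 118 = 2060
Selection 7: 2060 + 118 = 2178
Selection 8: 2178 + 118 = 2296
Selection 9: 2296 + 118 = 2414 → 2414 − 2317 = 97
Selection 10: 97 + 118 = 215
Selection 11: 215 + 118 = 333
Selection 12: 333 + 118 = 451
Selection 13: 451 + 118 = 569
Selection 14: 569 + 118 = 687

1470, 1588, 1706, 1824, 1942, 2060, 2178, 2296, 97, 215, 333, 451, 569, 687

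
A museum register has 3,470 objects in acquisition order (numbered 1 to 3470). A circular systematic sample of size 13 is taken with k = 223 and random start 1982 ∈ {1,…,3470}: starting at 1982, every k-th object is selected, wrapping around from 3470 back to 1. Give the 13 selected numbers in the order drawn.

Selection 1: 1982
Selection 2: 1982 + 223 = 2205
Selection 3: 2205 + 223 = 2428
Selection 4: 2428 + 223 = 2651
Selection 5: 2651 + 223 = 2874
Selection 6: 2874 + 223 = 3097
Selection 7: 3097 + 223 = 3320
Selection 8: 3320 + 223 = 3543 → 3543 − 3470 = 73
Selection 9: 73 + 223 = 296
Selection 10: 296 + 223 = 519
Selection 11: 519 + 223 = 742
Selection 12: 742 + 223 = 965
Selection 13: 965 + 223 = 1188

1982, 2205, 2428, 2651, 2874, 3097, 3320, 73, 296, 519, 742, 965, 1188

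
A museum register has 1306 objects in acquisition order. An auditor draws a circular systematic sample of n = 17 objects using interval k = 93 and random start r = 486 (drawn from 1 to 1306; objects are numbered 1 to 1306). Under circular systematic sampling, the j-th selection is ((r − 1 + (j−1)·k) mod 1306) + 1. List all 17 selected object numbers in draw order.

486, 579, 672, 765, 858, 951, 1044, 1137, 1230, 17, 110, 203, 296, 389, 482, 575, 668

Selection 1: 486
Selection 2: 486 + 93 = 579
Selection 3: 579 + 93 = 672
Selection 4: 672 + 93 = 765
Selection 5: 765 + 93 = 858
Selection 6: 858 + 93 = 951
Selection 7: 951 + 93 = 1044
Selection 8: 1044 + 93 = 1137
Selection 9: 1137 + 93 = 1230
Selection 10: 1230 + 93 = 1323 → 1323 − 1306 = 17
Selection 11: 17 + 93 = 110
Selection 12: 110 + 93 = 203
Selection 13: 203 + 93 = 296
Selection 14: 296 + 93 = 389
Selection 15: 389 + 93 = 482
Selection 16: 482 + 93 = 575
Selection 17: 575 + 93 = 668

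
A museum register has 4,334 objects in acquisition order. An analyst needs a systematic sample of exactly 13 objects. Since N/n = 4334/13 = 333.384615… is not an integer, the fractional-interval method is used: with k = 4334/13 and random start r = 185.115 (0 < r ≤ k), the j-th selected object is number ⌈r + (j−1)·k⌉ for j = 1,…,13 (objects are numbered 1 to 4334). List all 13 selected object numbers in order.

j=1: r + 0k = 185.115 → ⌈·⌉ = 186
j=2: r + 1k = 518.499615… → ⌈·⌉ = 519
j=3: r + 2k = 851.884230… → ⌈·⌉ = 852
j=4: r + 3k = 1185.268846… → ⌈·⌉ = 1186
j=5: r + 4k = 1518.653461… → ⌈·⌉ = 1519
j=6: r + 5k = 1852.038076… → ⌈·⌉ = 1853
j=7: r + 6k = 2185.422692… → ⌈·⌉ = 2186
j=8: r + 7k = 2518.807307… → ⌈·⌉ = 2519
j=9: r + 8k = 2852.191923… → ⌈·⌉ = 2853
j=10: r + 9k = 3185.576538… → ⌈·⌉ = 3186
j=11: r + 10k = 3518.961153… → ⌈·⌉ = 3519
j=12: r + 11k = 3852.345769… → ⌈·⌉ = 3853
j=13: r + 12k = 4185.730384… → ⌈·⌉ = 4186

186, 519, 852, 1186, 1519, 1853, 2186, 2519, 2853, 3186, 3519, 3853, 4186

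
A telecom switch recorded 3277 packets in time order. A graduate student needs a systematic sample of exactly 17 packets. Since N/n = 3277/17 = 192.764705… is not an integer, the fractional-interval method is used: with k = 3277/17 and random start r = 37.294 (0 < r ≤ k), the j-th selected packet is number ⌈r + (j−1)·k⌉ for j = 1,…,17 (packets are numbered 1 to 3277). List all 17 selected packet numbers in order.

j=1: r + 0k = 37.294 → ⌈·⌉ = 38
j=2: r + 1k = 230.058705… → ⌈·⌉ = 231
j=3: r + 2k = 422.823411… → ⌈·⌉ = 423
j=4: r + 3k = 615.588117… → ⌈·⌉ = 616
j=5: r + 4k = 808.352823… → ⌈·⌉ = 809
j=6: r + 5k = 1001.117529… → ⌈·⌉ = 1002
j=7: r + 6k = 1193.882235… → ⌈·⌉ = 1194
j=8: r + 7k = 1386.646941… → ⌈·⌉ = 1387
j=9: r + 8k = 1579.411647… → ⌈·⌉ = 1580
j=10: r + 9k = 1772.176352… → ⌈·⌉ = 1773
j=11: r + 10k = 1964.941058… → ⌈·⌉ = 1965
j=12: r + 11k = 2157.705764… → ⌈·⌉ = 2158
j=13: r + 12k = 2350.470470… → ⌈·⌉ = 2351
j=14: r + 13k = 2543.235176… → ⌈·⌉ = 2544
j=15: r + 14k = 2735.999882… → ⌈·⌉ = 2736
j=16: r + 15k = 2928.764588… → ⌈·⌉ = 2929
j=17: r + 16k = 3121.529294… → ⌈·⌉ = 3122

38, 231, 423, 616, 809, 1002, 1194, 1387, 1580, 1773, 1965, 2158, 2351, 2544, 2736, 2929, 3122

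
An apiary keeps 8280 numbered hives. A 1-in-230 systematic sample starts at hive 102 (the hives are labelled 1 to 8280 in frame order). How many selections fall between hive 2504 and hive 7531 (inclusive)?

k = 230
First selection ≥ 2504: 102 + ⌈(2504−102)/230⌉·230 = 102 + 11×230 = 2632
Last selection ≤ 7531: 102 + ⌊(7531−102)/230⌋·230 = 102 + 32×230 = 7462
Count = 32 − 11 + 1 = 22

22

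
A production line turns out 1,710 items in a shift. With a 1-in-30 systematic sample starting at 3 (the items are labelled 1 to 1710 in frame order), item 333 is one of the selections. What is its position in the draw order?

k = 30
position = (333 − 3)/30 + 1 = 330/30 + 1 = 11 + 1 = 12

12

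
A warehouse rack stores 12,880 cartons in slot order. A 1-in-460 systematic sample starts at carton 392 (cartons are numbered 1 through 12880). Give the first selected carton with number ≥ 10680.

10972

k = 460
Steps past start: ⌈(10680 − 392)/460⌉ = ⌈10288/460⌉ = 23
Selected carton: 392 + 23×460 = 10972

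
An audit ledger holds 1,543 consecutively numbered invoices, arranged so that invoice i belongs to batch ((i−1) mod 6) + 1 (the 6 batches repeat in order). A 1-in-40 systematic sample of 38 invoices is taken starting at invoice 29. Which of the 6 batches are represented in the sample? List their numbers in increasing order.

Consecutive selections differ by k = 40, so their batch numbers differ by 40 mod 6 = 4.
gcd(40, 6) = 2, so the sample visits 6/2 = 3 distinct residues mod 6.
Start 29 is batch 5; the batches hit are 1, 3, 5.

1, 3, 5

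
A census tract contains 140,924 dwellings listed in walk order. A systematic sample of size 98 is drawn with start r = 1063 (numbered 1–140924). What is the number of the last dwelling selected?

140549

k = 140924/98 = 1438
98th selection = r + (98−1)·k = 1063 + 97×1438 = 1063 + 139486 = 140549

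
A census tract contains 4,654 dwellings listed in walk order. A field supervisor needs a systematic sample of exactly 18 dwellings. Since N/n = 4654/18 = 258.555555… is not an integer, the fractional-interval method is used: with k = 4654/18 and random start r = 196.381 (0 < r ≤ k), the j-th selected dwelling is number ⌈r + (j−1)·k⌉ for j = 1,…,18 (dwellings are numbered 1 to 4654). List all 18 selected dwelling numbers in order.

j=1: r + 0k = 196.381 → ⌈·⌉ = 197
j=2: r + 1k = 454.936555… → ⌈·⌉ = 455
j=3: r + 2k = 713.492111… → ⌈·⌉ = 714
j=4: r + 3k = 972.047666… → ⌈·⌉ = 973
j=5: r + 4k = 1230.603222… → ⌈·⌉ = 1231
j=6: r + 5k = 1489.158777… → ⌈·⌉ = 1490
j=7: r + 6k = 1747.714333… → ⌈·⌉ = 1748
j=8: r + 7k = 2006.269888… → ⌈·⌉ = 2007
j=9: r + 8k = 2264.825444… → ⌈·⌉ = 2265
j=10: r + 9k = 2523.381 → ⌈·⌉ = 2524
j=11: r + 10k = 2781.936555… → ⌈·⌉ = 2782
j=12: r + 11k = 3040.492111… → ⌈·⌉ = 3041
j=13: r + 12k = 3299.047666… → ⌈·⌉ = 3300
j=14: r + 13k = 3557.603222… → ⌈·⌉ = 3558
j=15: r + 14k = 3816.158777… → ⌈·⌉ = 3817
j=16: r + 15k = 4074.714333… → ⌈·⌉ = 4075
j=17: r + 16k = 4333.269888… → ⌈·⌉ = 4334
j=18: r + 17k = 4591.825444… → ⌈·⌉ = 4592

197, 455, 714, 973, 1231, 1490, 1748, 2007, 2265, 2524, 2782, 3041, 3300, 3558, 3817, 4075, 4334, 4592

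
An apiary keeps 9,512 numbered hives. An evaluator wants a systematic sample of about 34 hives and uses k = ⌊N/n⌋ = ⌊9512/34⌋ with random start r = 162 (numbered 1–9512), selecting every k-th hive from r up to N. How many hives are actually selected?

34

k = ⌊9512/34⌋ = 279
Achieved size = ⌊(9512 − 162)/279⌋ + 1 = ⌊9350/279⌋ + 1 = 33 + 1 = 34
(last selection: 162 + 33×279 = 9369 ≤ 9512; next would be 9648 > 9512)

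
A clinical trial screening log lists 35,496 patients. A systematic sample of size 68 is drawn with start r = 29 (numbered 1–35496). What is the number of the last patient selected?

35003

k = 35496/68 = 522
68th selection = r + (68−1)·k = 29 + 67×522 = 29 + 34974 = 35003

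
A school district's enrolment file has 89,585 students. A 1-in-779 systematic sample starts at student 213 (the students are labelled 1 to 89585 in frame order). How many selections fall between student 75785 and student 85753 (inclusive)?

12

k = 779
First selection ≥ 75785: 213 + ⌈(75785−213)/779⌉·779 = 213 + 98×779 = 76555
Last selection ≤ 85753: 213 + ⌊(85753−213)/779⌋·779 = 213 + 109×779 = 85124
Count = 109 − 98 + 1 = 12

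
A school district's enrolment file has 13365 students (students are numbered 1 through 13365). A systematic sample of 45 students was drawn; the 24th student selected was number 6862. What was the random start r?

31

k = 13365/45 = 297
r = 6862 − (24−1)×297 = 6862 − 6831 = 31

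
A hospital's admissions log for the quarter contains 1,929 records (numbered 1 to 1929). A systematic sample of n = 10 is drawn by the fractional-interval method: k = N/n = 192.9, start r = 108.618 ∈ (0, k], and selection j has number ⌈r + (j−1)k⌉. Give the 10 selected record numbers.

109, 302, 495, 688, 881, 1074, 1267, 1459, 1652, 1845

j=1: r + 0k = 108.618 → ⌈·⌉ = 109
j=2: r + 1k = 301.518 → ⌈·⌉ = 302
j=3: r + 2k = 494.418 → ⌈·⌉ = 495
j=4: r + 3k = 687.318 → ⌈·⌉ = 688
j=5: r + 4k = 880.218 → ⌈·⌉ = 881
j=6: r + 5k = 1073.118 → ⌈·⌉ = 1074
j=7: r + 6k = 1266.018 → ⌈·⌉ = 1267
j=8: r + 7k = 1458.918 → ⌈·⌉ = 1459
j=9: r + 8k = 1651.818 → ⌈·⌉ = 1652
j=10: r + 9k = 1844.718 → ⌈·⌉ = 1845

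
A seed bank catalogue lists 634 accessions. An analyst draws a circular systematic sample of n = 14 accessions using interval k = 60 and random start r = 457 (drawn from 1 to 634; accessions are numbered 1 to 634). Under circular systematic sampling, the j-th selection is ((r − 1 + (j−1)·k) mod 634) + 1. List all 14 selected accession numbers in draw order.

457, 517, 577, 3, 63, 123, 183, 243, 303, 363, 423, 483, 543, 603

Selection 1: 457
Selection 2: 457 + 60 = 517
Selection 3: 517 + 60 = 577
Selection 4: 577 + 60 = 637 → 637 − 634 = 3
Selection 5: 3 + 60 = 63
Selection 6: 63 + 60 = 123
Selection 7: 123 + 60 = 183
Selection 8: 183 + 60 = 243
Selection 9: 243 + 60 = 303
Selection 10: 303 + 60 = 363
Selection 11: 363 + 60 = 423
Selection 12: 423 + 60 = 483
Selection 13: 483 + 60 = 543
Selection 14: 543 + 60 = 603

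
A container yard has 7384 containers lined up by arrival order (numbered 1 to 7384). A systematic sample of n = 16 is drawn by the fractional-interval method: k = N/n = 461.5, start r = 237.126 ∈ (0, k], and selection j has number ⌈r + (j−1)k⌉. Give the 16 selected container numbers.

j=1: r + 0k = 237.126 → ⌈·⌉ = 238
j=2: r + 1k = 698.626 → ⌈·⌉ = 699
j=3: r + 2k = 1160.126 → ⌈·⌉ = 1161
j=4: r + 3k = 1621.626 → ⌈·⌉ = 1622
j=5: r + 4k = 2083.126 → ⌈·⌉ = 2084
j=6: r + 5k = 2544.626 → ⌈·⌉ = 2545
j=7: r + 6k = 3006.126 → ⌈·⌉ = 3007
j=8: r + 7k = 3467.626 → ⌈·⌉ = 3468
j=9: r + 8k = 3929.126 → ⌈·⌉ = 3930
j=10: r + 9k = 4390.626 → ⌈·⌉ = 4391
j=11: r + 10k = 4852.126 → ⌈·⌉ = 4853
j=12: r + 11k = 5313.626 → ⌈·⌉ = 5314
j=13: r + 12k = 5775.126 → ⌈·⌉ = 5776
j=14: r + 13k = 6236.626 → ⌈·⌉ = 6237
j=15: r + 14k = 6698.126 → ⌈·⌉ = 6699
j=16: r + 15k = 7159.626 → ⌈·⌉ = 7160

238, 699, 1161, 1622, 2084, 2545, 3007, 3468, 3930, 4391, 4853, 5314, 5776, 6237, 6699, 7160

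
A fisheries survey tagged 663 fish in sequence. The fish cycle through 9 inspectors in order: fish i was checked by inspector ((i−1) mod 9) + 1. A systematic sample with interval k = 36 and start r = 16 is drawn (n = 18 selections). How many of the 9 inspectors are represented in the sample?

Consecutive selections differ by k = 36, so their inspector numbers differ by 36 mod 9 = 0.
gcd(36, 9) = 9, so the sample visits 9/9 = 1 distinct residues mod 9.
Start 16 is inspector 7; the inspectors hit are 7.

1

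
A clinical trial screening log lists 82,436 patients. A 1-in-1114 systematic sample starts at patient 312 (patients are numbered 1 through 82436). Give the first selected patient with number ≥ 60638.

61582

k = 1114
Steps past start: ⌈(60638 − 312)/1114⌉ = ⌈60326/1114⌉ = 55
Selected patient: 312 + 55×1114 = 61582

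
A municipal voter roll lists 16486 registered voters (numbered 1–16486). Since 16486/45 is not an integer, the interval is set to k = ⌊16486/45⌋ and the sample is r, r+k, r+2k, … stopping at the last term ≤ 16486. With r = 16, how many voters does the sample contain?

46

k = ⌊16486/45⌋ = 366
Achieved size = ⌊(16486 − 16)/366⌋ + 1 = ⌊16470/366⌋ + 1 = 45 + 1 = 46
(last selection: 16 + 45×366 = 16486 ≤ 16486; next would be 16852 > 16486)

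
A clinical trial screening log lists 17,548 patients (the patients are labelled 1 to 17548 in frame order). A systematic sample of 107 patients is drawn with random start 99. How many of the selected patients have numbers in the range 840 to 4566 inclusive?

k = 17548/107 = 164
First selection ≥ 840: 99 + ⌈(840−99)/164⌉·164 = 99 + 5×164 = 919
Last selection ≤ 4566: 99 + ⌊(4566−99)/164⌋·164 = 99 + 27×164 = 4527
Count = 27 − 5 + 1 = 23

23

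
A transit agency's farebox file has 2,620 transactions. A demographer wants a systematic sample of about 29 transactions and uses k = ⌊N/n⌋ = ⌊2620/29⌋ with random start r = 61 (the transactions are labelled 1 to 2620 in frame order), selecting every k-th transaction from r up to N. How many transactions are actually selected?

k = ⌊2620/29⌋ = 90
Achieved size = ⌊(2620 − 61)/90⌋ + 1 = ⌊2559/90⌋ + 1 = 28 + 1 = 29
(last selection: 61 + 28×90 = 2581 ≤ 2620; next would be 2671 > 2620)

29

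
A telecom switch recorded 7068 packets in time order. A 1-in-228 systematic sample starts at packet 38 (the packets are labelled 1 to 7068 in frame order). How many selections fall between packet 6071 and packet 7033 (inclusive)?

4

k = 228
First selection ≥ 6071: 38 + ⌈(6071−38)/228⌉·228 = 38 + 27×228 = 6194
Last selection ≤ 7033: 38 + ⌊(7033−38)/228⌋·228 = 38 + 30×228 = 6878
Count = 30 − 27 + 1 = 4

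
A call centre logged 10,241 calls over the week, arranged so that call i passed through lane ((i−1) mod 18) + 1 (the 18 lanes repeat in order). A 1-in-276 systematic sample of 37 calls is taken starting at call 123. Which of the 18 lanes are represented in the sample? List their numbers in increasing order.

Consecutive selections differ by k = 276, so their lane numbers differ by 276 mod 18 = 6.
gcd(276, 18) = 6, so the sample visits 18/6 = 3 distinct residues mod 18.
Start 123 is lane 15; the lanes hit are 3, 9, 15.

3, 9, 15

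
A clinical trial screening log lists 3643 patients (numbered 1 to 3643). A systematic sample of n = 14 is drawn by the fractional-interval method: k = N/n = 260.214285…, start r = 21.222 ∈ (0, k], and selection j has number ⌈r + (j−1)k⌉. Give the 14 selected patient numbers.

j=1: r + 0k = 21.222 → ⌈·⌉ = 22
j=2: r + 1k = 281.436285… → ⌈·⌉ = 282
j=3: r + 2k = 541.650571… → ⌈·⌉ = 542
j=4: r + 3k = 801.864857… → ⌈·⌉ = 802
j=5: r + 4k = 1062.079142… → ⌈·⌉ = 1063
j=6: r + 5k = 1322.293428… → ⌈·⌉ = 1323
j=7: r + 6k = 1582.507714… → ⌈·⌉ = 1583
j=8: r + 7k = 1842.722 → ⌈·⌉ = 1843
j=9: r + 8k = 2102.936285… → ⌈·⌉ = 2103
j=10: r + 9k = 2363.150571… → ⌈·⌉ = 2364
j=11: r + 10k = 2623.364857… → ⌈·⌉ = 2624
j=12: r + 11k = 2883.579142… → ⌈·⌉ = 2884
j=13: r + 12k = 3143.793428… → ⌈·⌉ = 3144
j=14: r + 13k = 3404.007714… → ⌈·⌉ = 3405

22, 282, 542, 802, 1063, 1323, 1583, 1843, 2103, 2364, 2624, 2884, 3144, 3405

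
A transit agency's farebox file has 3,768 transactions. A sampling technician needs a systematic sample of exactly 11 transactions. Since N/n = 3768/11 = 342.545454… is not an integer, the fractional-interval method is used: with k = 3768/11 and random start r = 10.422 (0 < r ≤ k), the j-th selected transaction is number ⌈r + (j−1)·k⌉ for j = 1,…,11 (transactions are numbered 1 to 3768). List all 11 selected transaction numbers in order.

j=1: r + 0k = 10.422 → ⌈·⌉ = 11
j=2: r + 1k = 352.967454… → ⌈·⌉ = 353
j=3: r + 2k = 695.512909… → ⌈·⌉ = 696
j=4: r + 3k = 1038.058363… → ⌈·⌉ = 1039
j=5: r + 4k = 1380.603818… → ⌈·⌉ = 1381
j=6: r + 5k = 1723.149272… → ⌈·⌉ = 1724
j=7: r + 6k = 2065.694727… → ⌈·⌉ = 2066
j=8: r + 7k = 2408.240181… → ⌈·⌉ = 2409
j=9: r + 8k = 2750.785636… → ⌈·⌉ = 2751
j=10: r + 9k = 3093.331090… → ⌈·⌉ = 3094
j=11: r + 10k = 3435.876545… → ⌈·⌉ = 3436

11, 353, 696, 1039, 1381, 1724, 2066, 2409, 2751, 3094, 3436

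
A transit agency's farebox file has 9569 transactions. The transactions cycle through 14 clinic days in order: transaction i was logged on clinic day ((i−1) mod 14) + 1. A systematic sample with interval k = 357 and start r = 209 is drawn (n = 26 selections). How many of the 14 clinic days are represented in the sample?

2

Consecutive selections differ by k = 357, so their clinic day numbers differ by 357 mod 14 = 7.
gcd(357, 14) = 7, so the sample visits 14/7 = 2 distinct residues mod 14.
Start 209 is clinic day 13; the clinic days hit are 6, 13.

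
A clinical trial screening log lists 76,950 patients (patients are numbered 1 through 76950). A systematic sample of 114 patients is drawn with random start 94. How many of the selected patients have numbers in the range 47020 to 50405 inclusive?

k = 76950/114 = 675
First selection ≥ 47020: 94 + ⌈(47020−94)/675⌉·675 = 94 + 70×675 = 47344
Last selection ≤ 50405: 94 + ⌊(50405−94)/675⌋·675 = 94 + 74×675 = 50044
Count = 74 − 70 + 1 = 5

5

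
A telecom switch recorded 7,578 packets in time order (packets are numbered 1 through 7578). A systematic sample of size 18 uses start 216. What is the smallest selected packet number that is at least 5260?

5268

k = 7578/18 = 421
Steps past start: ⌈(5260 − 216)/421⌉ = ⌈5044/421⌉ = 12
Selected packet: 216 + 12×421 = 5268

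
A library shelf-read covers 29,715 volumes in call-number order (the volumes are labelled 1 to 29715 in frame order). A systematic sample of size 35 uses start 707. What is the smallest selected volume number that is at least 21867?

k = 29715/35 = 849
Steps past start: ⌈(21867 − 707)/849⌉ = ⌈21160/849⌉ = 25
Selected volume: 707 + 25×849 = 21932

21932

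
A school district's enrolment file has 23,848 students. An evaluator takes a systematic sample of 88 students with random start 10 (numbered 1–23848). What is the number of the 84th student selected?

22503

k = 23848/88 = 271
84th selection = r + (84−1)·k = 10 + 83×271 = 10 + 22493 = 22503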